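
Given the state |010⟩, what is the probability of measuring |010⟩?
1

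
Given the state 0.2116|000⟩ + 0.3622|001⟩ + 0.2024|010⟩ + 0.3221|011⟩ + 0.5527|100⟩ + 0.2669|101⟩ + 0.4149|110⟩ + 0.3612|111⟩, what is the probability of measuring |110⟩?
0.1721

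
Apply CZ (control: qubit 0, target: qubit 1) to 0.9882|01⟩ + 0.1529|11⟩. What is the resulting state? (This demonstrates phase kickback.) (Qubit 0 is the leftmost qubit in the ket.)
0.9882|01⟩ - 0.1529|11⟩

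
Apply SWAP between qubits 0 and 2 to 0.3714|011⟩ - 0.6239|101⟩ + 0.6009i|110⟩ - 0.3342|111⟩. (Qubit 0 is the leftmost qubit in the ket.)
0.6009i|011⟩ - 0.6239|101⟩ + 0.3714|110⟩ - 0.3342|111⟩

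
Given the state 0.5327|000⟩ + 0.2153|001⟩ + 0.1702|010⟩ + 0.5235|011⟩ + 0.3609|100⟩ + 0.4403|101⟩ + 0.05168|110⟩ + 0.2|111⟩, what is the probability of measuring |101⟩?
0.1939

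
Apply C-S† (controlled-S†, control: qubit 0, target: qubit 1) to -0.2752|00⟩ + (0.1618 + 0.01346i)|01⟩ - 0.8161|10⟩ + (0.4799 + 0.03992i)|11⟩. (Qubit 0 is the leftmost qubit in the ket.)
-0.2752|00⟩ + (0.1618 + 0.01346i)|01⟩ - 0.8161|10⟩ + (0.03992 - 0.4799i)|11⟩

C-S† leaves the control-|0⟩ kets |00⟩, |01⟩ unchanged and applies S† to qubit 1 on the control-|1⟩ pair (|10⟩, |11⟩).
S† = [[1, 0], [0, -i]].
With a = amp(|10⟩) = -0.8161 and b = amp(|11⟩) = (0.4799 + 0.03992i):
new amp(|10⟩) = (1)·a = -0.8161
new amp(|11⟩) = (-i)·b = (0.03992 - 0.4799i)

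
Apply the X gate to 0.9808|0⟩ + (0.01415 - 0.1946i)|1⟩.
(0.01415 - 0.1946i)|0⟩ + 0.9808|1⟩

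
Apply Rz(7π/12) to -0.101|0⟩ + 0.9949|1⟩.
(-0.06148 + 0.08013i)|0⟩ + (0.6057 + 0.7893i)|1⟩

Rz(7π/12) = [[e^(−iθ/2), 0], [0, e^(iθ/2)]] with e^(±iθ/2) = cos(θ/2) ± i·sin(θ/2); θ = 7π/12, cos(θ/2) ≈ 0.608761, sin(θ/2) ≈ 0.793353.
With a = amp(|0⟩) = -0.101 and b = amp(|1⟩) = 0.9949:
new amp(|0⟩) = (0.608761 - 0.793353i)·a = (-0.06148 + 0.08013i)
new amp(|1⟩) = (0.608761 + 0.793353i)·b = (0.6057 + 0.7893i)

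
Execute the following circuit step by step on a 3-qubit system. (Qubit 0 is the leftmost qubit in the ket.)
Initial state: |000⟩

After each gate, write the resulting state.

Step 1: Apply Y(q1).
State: i|010⟩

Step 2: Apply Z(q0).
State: i|010⟩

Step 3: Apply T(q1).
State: (-1/√2 + (1/√2)i)|010⟩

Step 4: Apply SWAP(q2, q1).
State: (-1/√2 + (1/√2)i)|001⟩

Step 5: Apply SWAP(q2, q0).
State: (-1/√2 + (1/√2)i)|100⟩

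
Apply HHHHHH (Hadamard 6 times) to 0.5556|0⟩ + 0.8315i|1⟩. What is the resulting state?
0.5556|0⟩ + 0.8315i|1⟩

H² = I, so an even number of Hadamards cancels: H^6 = I and the state is unchanged.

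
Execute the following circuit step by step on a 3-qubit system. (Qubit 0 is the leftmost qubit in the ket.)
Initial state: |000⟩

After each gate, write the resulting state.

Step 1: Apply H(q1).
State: 1/√2|000⟩ + 1/√2|010⟩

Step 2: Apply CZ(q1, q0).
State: 1/√2|000⟩ + 1/√2|010⟩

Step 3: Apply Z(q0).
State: 1/√2|000⟩ + 1/√2|010⟩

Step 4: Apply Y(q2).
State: (1/√2)i|001⟩ + (1/√2)i|011⟩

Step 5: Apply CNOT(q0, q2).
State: (1/√2)i|001⟩ + (1/√2)i|011⟩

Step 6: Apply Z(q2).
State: -(1/√2)i|001⟩ - (1/√2)i|011⟩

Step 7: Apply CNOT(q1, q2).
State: -(1/√2)i|001⟩ - (1/√2)i|010⟩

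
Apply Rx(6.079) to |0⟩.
-0.9948|0⟩ - 0.1019i|1⟩

Rx(6.079) = [[cos(θ/2), −i·sin(θ/2)], [−i·sin(θ/2), cos(θ/2)]]; θ = 6.079, cos(θ/2) ≈ -0.994793, sin(θ/2) ≈ 0.101915.
With a = amp(|0⟩) = 1 and b = amp(|1⟩) = 0:
new amp(|0⟩) = (-0.994793)·a + (-0.101915i)·b = -0.9948
new amp(|1⟩) = (-0.101915i)·a + (-0.994793)·b = -0.1019i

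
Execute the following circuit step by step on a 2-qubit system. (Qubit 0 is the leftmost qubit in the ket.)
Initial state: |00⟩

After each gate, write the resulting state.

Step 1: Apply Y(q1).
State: i|01⟩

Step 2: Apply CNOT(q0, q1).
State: i|01⟩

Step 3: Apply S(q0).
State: i|01⟩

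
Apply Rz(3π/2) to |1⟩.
(-1/√2 + (1/√2)i)|1⟩

Rz(3π/2) = [[e^(−iθ/2), 0], [0, e^(iθ/2)]] with e^(±iθ/2) = cos(θ/2) ± i·sin(θ/2); θ = 3π/2, cos(θ/2) ≈ -0.707107, sin(θ/2) ≈ 0.707107.
With a = amp(|0⟩) = 0 and b = amp(|1⟩) = 1:
new amp(|0⟩) = (-0.707107 - 0.707107i)·a = 0
new amp(|1⟩) = (-0.707107 + 0.707107i)·b = (-1/√2 + (1/√2)i)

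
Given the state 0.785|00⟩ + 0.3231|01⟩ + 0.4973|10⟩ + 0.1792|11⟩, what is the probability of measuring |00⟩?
0.6162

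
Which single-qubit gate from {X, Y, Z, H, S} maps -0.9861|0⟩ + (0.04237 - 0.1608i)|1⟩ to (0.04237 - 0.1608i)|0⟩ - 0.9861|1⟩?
X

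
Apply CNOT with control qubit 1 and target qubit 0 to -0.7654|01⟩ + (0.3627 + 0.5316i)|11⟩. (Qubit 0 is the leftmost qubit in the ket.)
(0.3627 + 0.5316i)|01⟩ - 0.7654|11⟩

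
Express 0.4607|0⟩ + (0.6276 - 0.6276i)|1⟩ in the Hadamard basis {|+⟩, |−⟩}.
(0.7695 - 0.4438i)|+⟩ + (-0.118 + 0.4438i)|−⟩

With |ψ⟩ = α|0⟩ + β|1⟩, the Hadamard-basis coefficients are ⟨+|ψ⟩ = (α + β)/√2 and ⟨−|ψ⟩ = (α − β)/√2.
Here α = 0.4607, β = (0.6276 - 0.6276i): (α + β)/√2 = (0.7695 - 0.4438i), (α − β)/√2 = (-0.118 + 0.4438i).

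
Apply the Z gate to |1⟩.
-|1⟩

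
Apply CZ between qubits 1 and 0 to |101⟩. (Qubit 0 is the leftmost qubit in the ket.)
|101⟩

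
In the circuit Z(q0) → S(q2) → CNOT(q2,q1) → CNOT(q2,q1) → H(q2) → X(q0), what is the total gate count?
6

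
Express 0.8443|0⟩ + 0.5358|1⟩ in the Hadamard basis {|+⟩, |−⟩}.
0.9759|+⟩ + 0.2181|−⟩

With |ψ⟩ = α|0⟩ + β|1⟩, the Hadamard-basis coefficients are ⟨+|ψ⟩ = (α + β)/√2 and ⟨−|ψ⟩ = (α − β)/√2.
Here α = 0.8443, β = 0.5358: (α + β)/√2 = 0.9759, (α − β)/√2 = 0.2181.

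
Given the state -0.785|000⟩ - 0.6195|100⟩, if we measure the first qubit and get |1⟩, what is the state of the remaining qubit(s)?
-|00⟩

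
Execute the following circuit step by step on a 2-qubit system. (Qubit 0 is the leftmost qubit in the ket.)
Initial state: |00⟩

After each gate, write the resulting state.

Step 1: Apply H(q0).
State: 1/√2|00⟩ + 1/√2|10⟩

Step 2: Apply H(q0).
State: |00⟩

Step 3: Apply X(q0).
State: |10⟩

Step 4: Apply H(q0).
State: 1/√2|00⟩ - 1/√2|10⟩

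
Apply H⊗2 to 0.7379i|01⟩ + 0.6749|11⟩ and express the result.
(0.3375 + 0.369i)|00⟩ + (-0.3375 - 0.369i)|01⟩ + (-0.3375 + 0.369i)|10⟩ + (0.3375 - 0.369i)|11⟩

H⊗2 gives amp(|y⟩) = (1/2) Σ_x (−1)^(x·y) amp(|x⟩), where x·y is the number of positions in which both x and y have a 1.
|00⟩: (0.7379i + 0.6749)/2 = (0.3375 + 0.369i)
|01⟩: (-0.7379i - 0.6749)/2 = (-0.3375 - 0.369i)
|10⟩: (0.7379i - 0.6749)/2 = (-0.3375 + 0.369i)
|11⟩: (-0.7379i + 0.6749)/2 = (0.3375 - 0.369i)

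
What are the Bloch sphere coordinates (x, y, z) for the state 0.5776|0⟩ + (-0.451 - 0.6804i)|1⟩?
(-0.521, -0.786, -0.3327)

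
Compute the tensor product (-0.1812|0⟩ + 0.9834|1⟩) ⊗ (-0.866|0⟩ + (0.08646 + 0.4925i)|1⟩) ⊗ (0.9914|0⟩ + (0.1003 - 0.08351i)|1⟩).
0.1556|000⟩ + (0.01574 - 0.0131i)|001⟩ + (-0.01553 - 0.08847i)|010⟩ + (-0.009024 - 0.007643i)|011⟩ - 0.8443|100⟩ + (-0.08542 + 0.07112i)|101⟩ + (0.08429 + 0.4802i)|110⟩ + (0.04897 + 0.04148i)|111⟩

amp(|b₁b₂…⟩) = product of the factor amplitudes for bits b₁, b₂, …; only kets whose every factor amplitude is nonzero survive.
|000⟩: (-0.1812)(-0.866)(0.9914) = 0.1556
|001⟩: (-0.1812)(-0.866)(0.1003 - 0.08351i) = (0.01574 - 0.0131i)
|010⟩: (-0.1812)(0.08646 + 0.4925i)(0.9914) = (-0.01553 - 0.08847i)
|011⟩: (-0.1812)(0.08646 + 0.4925i)(0.1003 - 0.08351i) = (-0.009024 - 0.007643i)
|100⟩: (0.9834)(-0.866)(0.9914) = -0.8443
|101⟩: (0.9834)(-0.866)(0.1003 - 0.08351i) = (-0.08542 + 0.07112i)
|110⟩: (0.9834)(0.08646 + 0.4925i)(0.9914) = (0.08429 + 0.4802i)
|111⟩: (0.9834)(0.08646 + 0.4925i)(0.1003 - 0.08351i) = (0.04897 + 0.04148i)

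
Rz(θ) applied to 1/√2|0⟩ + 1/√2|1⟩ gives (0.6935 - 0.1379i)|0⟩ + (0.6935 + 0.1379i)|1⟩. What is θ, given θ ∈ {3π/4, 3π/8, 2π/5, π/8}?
π/8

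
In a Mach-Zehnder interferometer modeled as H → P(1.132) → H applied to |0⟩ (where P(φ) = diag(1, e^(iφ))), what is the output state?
(0.7124 + 0.4526i)|0⟩ + (0.2876 - 0.4526i)|1⟩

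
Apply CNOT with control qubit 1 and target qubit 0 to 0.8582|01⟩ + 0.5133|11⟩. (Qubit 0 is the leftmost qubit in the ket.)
0.5133|01⟩ + 0.8582|11⟩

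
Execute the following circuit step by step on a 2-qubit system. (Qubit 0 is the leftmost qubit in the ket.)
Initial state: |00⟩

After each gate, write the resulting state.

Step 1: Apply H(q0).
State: 1/√2|00⟩ + 1/√2|10⟩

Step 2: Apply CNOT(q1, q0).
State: 1/√2|00⟩ + 1/√2|10⟩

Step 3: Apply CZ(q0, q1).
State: 1/√2|00⟩ + 1/√2|10⟩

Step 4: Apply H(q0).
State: |00⟩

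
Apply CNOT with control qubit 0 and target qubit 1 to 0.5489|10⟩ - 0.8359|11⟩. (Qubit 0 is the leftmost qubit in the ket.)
-0.8359|10⟩ + 0.5489|11⟩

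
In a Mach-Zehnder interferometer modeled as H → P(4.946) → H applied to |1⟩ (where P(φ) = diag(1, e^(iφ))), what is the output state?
(0.3843 + 0.4864i)|0⟩ + (0.6157 - 0.4864i)|1⟩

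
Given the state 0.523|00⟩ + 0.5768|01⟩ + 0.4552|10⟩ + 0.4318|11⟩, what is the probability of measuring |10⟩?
0.2072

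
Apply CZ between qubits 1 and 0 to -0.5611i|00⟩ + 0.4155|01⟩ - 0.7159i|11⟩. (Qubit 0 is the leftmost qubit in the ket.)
-0.5611i|00⟩ + 0.4155|01⟩ + 0.7159i|11⟩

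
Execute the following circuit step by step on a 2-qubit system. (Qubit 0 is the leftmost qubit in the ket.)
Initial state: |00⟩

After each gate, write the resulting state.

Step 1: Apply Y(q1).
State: i|01⟩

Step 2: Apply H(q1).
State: (1/√2)i|00⟩ - (1/√2)i|01⟩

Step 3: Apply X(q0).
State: (1/√2)i|10⟩ - (1/√2)i|11⟩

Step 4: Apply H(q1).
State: i|11⟩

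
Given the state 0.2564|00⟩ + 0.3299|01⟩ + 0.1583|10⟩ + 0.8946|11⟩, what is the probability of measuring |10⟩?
0.02506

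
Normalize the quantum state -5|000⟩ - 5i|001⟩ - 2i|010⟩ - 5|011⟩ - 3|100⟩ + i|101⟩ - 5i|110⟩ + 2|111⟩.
-0.4603|000⟩ - 0.4603i|001⟩ - 0.1841i|010⟩ - 0.4603|011⟩ - 0.2762|100⟩ + 0.09206i|101⟩ - 0.4603i|110⟩ + 0.1841|111⟩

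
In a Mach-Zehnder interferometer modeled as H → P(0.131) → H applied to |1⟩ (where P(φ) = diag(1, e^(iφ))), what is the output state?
(0.004284 - 0.06531i)|0⟩ + (0.9957 + 0.06531i)|1⟩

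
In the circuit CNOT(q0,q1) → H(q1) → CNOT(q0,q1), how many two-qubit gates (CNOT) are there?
2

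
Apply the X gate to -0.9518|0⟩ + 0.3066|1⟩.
0.3066|0⟩ - 0.9518|1⟩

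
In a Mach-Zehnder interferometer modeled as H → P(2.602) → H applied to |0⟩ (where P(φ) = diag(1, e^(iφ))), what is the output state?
(0.07104 + 0.2569i)|0⟩ + (0.929 - 0.2569i)|1⟩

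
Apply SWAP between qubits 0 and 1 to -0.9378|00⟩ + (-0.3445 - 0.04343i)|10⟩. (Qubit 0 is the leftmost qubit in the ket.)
-0.9378|00⟩ + (-0.3445 - 0.04343i)|01⟩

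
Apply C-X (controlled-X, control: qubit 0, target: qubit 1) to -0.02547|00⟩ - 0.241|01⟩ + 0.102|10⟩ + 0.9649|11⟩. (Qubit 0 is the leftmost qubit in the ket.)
-0.02547|00⟩ - 0.241|01⟩ + 0.9649|10⟩ + 0.102|11⟩

C-X leaves the control-|0⟩ kets |00⟩, |01⟩ unchanged and applies X to qubit 1 on the control-|1⟩ pair (|10⟩, |11⟩).
X = [[0, 1], [1, 0]].
With a = amp(|10⟩) = 0.102 and b = amp(|11⟩) = 0.9649:
new amp(|10⟩) = (1)·b = 0.9649
new amp(|11⟩) = (1)·a = 0.102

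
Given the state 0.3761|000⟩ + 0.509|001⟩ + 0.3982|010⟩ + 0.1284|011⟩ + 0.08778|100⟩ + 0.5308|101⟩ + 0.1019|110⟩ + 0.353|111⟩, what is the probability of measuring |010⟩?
0.1586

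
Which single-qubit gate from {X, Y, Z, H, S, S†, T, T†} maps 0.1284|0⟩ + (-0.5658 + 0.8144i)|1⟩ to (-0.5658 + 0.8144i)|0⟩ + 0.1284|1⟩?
X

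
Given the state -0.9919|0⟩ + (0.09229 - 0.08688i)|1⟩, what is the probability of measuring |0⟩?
0.9839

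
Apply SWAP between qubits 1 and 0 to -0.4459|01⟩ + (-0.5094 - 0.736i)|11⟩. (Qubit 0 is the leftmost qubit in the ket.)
-0.4459|10⟩ + (-0.5094 - 0.736i)|11⟩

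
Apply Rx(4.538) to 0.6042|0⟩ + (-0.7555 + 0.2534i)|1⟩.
(-0.1943 + 0.5787i)|0⟩ + (0.4857 - 0.6257i)|1⟩

Rx(4.538) = [[cos(θ/2), −i·sin(θ/2)], [−i·sin(θ/2), cos(θ/2)]]; θ = 4.538, cos(θ/2) ≈ -0.642843, sin(θ/2) ≈ 0.765998.
With a = amp(|0⟩) = 0.6042 and b = amp(|1⟩) = (-0.7555 + 0.2534i):
new amp(|0⟩) = (-0.642843)·a + (-0.765998i)·b = (-0.1943 + 0.5787i)
new amp(|1⟩) = (-0.765998i)·a + (-0.642843)·b = (0.4857 - 0.6257i)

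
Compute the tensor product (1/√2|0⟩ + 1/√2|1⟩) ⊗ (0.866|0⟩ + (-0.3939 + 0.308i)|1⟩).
0.6124|00⟩ + (-0.2785 + 0.2178i)|01⟩ + 0.6124|10⟩ + (-0.2785 + 0.2178i)|11⟩

amp(|b₁b₂…⟩) = product of the factor amplitudes for bits b₁, b₂, …; only kets whose every factor amplitude is nonzero survive.
|00⟩: (1/√2)(0.866) = 0.6124
|01⟩: (1/√2)(-0.3939 + 0.308i) = (-0.2785 + 0.2178i)
|10⟩: (1/√2)(0.866) = 0.6124
|11⟩: (1/√2)(-0.3939 + 0.308i) = (-0.2785 + 0.2178i)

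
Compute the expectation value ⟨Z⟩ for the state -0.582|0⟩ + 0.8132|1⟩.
-0.3226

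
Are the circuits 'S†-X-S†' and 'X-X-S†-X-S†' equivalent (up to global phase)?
Yes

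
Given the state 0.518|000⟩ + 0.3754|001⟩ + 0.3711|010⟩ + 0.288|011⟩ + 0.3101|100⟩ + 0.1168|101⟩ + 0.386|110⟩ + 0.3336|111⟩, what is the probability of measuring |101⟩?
0.01364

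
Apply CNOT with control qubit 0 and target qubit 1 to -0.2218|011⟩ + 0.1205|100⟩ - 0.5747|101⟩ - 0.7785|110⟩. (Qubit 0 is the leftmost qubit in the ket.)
-0.2218|011⟩ - 0.7785|100⟩ + 0.1205|110⟩ - 0.5747|111⟩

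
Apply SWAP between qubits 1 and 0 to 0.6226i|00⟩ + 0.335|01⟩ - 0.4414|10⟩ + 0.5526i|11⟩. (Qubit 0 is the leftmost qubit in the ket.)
0.6226i|00⟩ - 0.4414|01⟩ + 0.335|10⟩ + 0.5526i|11⟩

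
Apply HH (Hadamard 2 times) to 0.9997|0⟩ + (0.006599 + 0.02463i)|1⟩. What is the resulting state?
0.9997|0⟩ + (0.006599 + 0.02463i)|1⟩

H² = I, so an even number of Hadamards cancels: H^2 = I and the state is unchanged.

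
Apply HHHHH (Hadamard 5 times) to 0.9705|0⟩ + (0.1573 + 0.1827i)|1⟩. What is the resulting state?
(0.7975 + 0.1292i)|0⟩ + (0.575 - 0.1292i)|1⟩

H² = I, so H^5 = H: a single Hadamard. With (a, b) = (0.9705, (0.1573 + 0.1827i)), H gives ((a + b)/√2, (a − b)/√2) = ((0.7975 + 0.1292i), (0.575 - 0.1292i)).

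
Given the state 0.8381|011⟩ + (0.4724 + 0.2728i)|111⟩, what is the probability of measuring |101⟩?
0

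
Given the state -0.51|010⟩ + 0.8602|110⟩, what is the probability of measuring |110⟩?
0.7399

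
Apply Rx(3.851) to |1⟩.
-0.9377i|0⟩ - 0.3473|1⟩

Rx(3.851) = [[cos(θ/2), −i·sin(θ/2)], [−i·sin(θ/2), cos(θ/2)]]; θ = 3.851, cos(θ/2) ≈ -0.347313, sin(θ/2) ≈ 0.937749.
With a = amp(|0⟩) = 0 and b = amp(|1⟩) = 1:
new amp(|0⟩) = (-0.347313)·a + (-0.937749i)·b = -0.9377i
new amp(|1⟩) = (-0.937749i)·a + (-0.347313)·b = -0.3473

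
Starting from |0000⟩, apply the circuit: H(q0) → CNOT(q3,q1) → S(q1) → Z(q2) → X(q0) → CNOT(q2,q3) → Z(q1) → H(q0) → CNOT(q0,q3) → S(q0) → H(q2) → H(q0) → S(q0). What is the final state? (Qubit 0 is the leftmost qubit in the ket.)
1/2|0000⟩ + 1/2|0010⟩ + (1/2)i|1000⟩ + (1/2)i|1010⟩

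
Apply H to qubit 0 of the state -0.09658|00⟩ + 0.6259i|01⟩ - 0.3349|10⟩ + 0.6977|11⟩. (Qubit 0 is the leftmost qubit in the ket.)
-0.3051|00⟩ + (0.4933 + 0.4426i)|01⟩ + 0.1685|10⟩ + (-0.4933 + 0.4426i)|11⟩

H on qubit 0 mixes each pair of kets that differ only in qubit 0: amplitudes (a, b) of (|…0…⟩, |…1…⟩) become ((a + b)/√2, (a − b)/√2). Kets absent from the input have amplitude 0.
(|00⟩, |10⟩): (a, b) = (-0.09658, -0.3349) → (-0.3051, 0.1685)
(|01⟩, |11⟩): (a, b) = (0.6259i, 0.6977) → ((0.4933 + 0.4426i), (-0.4933 + 0.4426i))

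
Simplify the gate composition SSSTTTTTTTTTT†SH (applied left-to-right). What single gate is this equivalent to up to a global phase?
H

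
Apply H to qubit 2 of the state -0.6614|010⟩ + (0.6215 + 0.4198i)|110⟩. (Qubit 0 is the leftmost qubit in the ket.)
-0.4677|010⟩ - 0.4677|011⟩ + (0.4395 + 0.2968i)|110⟩ + (0.4395 + 0.2968i)|111⟩

H on qubit 2 mixes each pair of kets that differ only in qubit 2: amplitudes (a, b) of (|…0…⟩, |…1…⟩) become ((a + b)/√2, (a − b)/√2). Kets absent from the input have amplitude 0.
(|010⟩, |011⟩): (a, b) = (-0.6614, 0) → (-0.4677, -0.4677)
(|110⟩, |111⟩): (a, b) = ((0.6215 + 0.4198i), 0) → ((0.4395 + 0.2968i), (0.4395 + 0.2968i))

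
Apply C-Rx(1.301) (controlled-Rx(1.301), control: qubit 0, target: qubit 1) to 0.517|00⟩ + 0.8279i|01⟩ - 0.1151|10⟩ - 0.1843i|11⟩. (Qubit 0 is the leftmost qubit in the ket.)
0.517|00⟩ + 0.8279i|01⟩ - 0.2032|10⟩ - 0.07696i|11⟩

C-Rx(1.301) leaves the control-|0⟩ kets |00⟩, |01⟩ unchanged and applies Rx(1.301) to qubit 1 on the control-|1⟩ pair (|10⟩, |11⟩).
Rx(1.301) = [[cos(θ/2), −i·sin(θ/2)], [−i·sin(θ/2), cos(θ/2)]]; θ = 1.301, cos(θ/2) ≈ 0.795781, sin(θ/2) ≈ 0.605584.
With a = amp(|10⟩) = -0.1151 and b = amp(|11⟩) = -0.1843i:
new amp(|10⟩) = (0.795781)·a + (-0.605584i)·b = -0.2032
new amp(|11⟩) = (-0.605584i)·a + (0.795781)·b = -0.07696i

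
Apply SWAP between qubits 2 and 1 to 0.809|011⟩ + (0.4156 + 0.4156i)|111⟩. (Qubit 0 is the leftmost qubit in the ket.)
0.809|011⟩ + (0.4156 + 0.4156i)|111⟩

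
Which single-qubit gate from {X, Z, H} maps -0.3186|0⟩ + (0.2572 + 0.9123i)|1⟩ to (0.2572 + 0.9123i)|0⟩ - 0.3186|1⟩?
X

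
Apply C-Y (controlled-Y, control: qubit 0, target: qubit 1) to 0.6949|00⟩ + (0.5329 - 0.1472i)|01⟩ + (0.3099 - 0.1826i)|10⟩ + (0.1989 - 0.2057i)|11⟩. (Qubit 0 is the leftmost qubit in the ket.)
0.6949|00⟩ + (0.5329 - 0.1472i)|01⟩ + (-0.2057 - 0.1989i)|10⟩ + (0.1826 + 0.3099i)|11⟩

C-Y leaves the control-|0⟩ kets |00⟩, |01⟩ unchanged and applies Y to qubit 1 on the control-|1⟩ pair (|10⟩, |11⟩).
Y = [[0, -i], [i, 0]].
With a = amp(|10⟩) = (0.3099 - 0.1826i) and b = amp(|11⟩) = (0.1989 - 0.2057i):
new amp(|10⟩) = (-i)·b = (-0.2057 - 0.1989i)
new amp(|11⟩) = (i)·a = (0.1826 + 0.3099i)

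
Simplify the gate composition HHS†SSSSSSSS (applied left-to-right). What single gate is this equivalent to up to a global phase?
S†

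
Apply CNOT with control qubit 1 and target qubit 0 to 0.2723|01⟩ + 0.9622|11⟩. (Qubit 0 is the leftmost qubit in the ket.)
0.9622|01⟩ + 0.2723|11⟩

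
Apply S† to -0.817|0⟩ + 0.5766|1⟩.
-0.817|0⟩ - 0.5766i|1⟩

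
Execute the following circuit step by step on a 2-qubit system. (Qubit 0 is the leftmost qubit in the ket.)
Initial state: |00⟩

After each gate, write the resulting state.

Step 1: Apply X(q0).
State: |10⟩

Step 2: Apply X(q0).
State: |00⟩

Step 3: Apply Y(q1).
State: i|01⟩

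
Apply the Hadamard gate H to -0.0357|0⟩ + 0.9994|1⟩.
0.6814|0⟩ - 0.7319|1⟩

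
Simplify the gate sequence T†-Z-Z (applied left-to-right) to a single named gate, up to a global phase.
T†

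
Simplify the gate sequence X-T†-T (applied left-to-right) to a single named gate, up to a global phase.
X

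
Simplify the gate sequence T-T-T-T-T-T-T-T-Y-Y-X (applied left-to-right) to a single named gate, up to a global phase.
X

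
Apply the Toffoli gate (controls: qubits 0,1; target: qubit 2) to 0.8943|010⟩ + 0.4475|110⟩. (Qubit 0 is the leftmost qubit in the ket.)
0.8943|010⟩ + 0.4475|111⟩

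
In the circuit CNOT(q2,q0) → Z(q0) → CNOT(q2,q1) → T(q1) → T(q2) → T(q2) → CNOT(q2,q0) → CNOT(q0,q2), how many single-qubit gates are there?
4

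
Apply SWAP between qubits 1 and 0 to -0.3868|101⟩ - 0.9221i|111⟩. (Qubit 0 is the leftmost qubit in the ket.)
-0.3868|011⟩ - 0.9221i|111⟩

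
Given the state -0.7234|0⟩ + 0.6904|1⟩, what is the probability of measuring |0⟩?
0.5233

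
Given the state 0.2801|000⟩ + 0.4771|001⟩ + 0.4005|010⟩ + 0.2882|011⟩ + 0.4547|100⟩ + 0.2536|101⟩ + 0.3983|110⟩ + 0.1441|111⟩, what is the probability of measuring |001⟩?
0.2276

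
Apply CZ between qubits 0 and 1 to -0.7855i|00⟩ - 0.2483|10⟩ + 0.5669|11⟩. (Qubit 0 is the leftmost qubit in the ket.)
-0.7855i|00⟩ - 0.2483|10⟩ - 0.5669|11⟩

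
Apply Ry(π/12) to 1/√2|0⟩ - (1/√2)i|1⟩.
(0.7011 + 0.0923i)|0⟩ + (0.0923 - 0.7011i)|1⟩

Ry(π/12) = [[cos(θ/2), −sin(θ/2)], [sin(θ/2), cos(θ/2)]]; θ = π/12, cos(θ/2) ≈ 0.991445, sin(θ/2) ≈ 0.130526.
With a = amp(|0⟩) = 1/√2 and b = amp(|1⟩) = -(1/√2)i:
new amp(|0⟩) = (0.991445)·a + (-0.130526)·b = (0.7011 + 0.0923i)
new amp(|1⟩) = (0.130526)·a + (0.991445)·b = (0.0923 - 0.7011i)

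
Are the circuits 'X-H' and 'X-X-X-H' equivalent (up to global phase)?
Yes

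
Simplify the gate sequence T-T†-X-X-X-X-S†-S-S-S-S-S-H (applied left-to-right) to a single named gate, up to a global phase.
H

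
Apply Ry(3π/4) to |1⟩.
-0.9239|0⟩ + 0.3827|1⟩

Ry(3π/4) = [[cos(θ/2), −sin(θ/2)], [sin(θ/2), cos(θ/2)]]; θ = 3π/4, cos(θ/2) ≈ 0.382683, sin(θ/2) ≈ 0.92388.
With a = amp(|0⟩) = 0 and b = amp(|1⟩) = 1:
new amp(|0⟩) = (0.382683)·a + (-0.92388)·b = -0.9239
new amp(|1⟩) = (0.92388)·a + (0.382683)·b = 0.3827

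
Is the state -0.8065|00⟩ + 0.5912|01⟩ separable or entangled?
Separable

Writing the state as a|00⟩ + b|01⟩ + c|10⟩ + d|11⟩, it is a product state iff ad − bc = 0.
Here (a, b, c, d) = (-0.8065, 0.5912, 0, 0): ad − bc = (-0.8065)(0) − (0.5912)(0) = 0, so the state is separable.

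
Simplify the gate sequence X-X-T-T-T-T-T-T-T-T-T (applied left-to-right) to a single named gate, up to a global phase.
T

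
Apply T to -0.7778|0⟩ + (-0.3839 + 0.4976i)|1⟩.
-0.7778|0⟩ + (-0.6233 + 0.0804i)|1⟩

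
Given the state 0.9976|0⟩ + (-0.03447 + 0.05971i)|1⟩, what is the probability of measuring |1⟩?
0.004753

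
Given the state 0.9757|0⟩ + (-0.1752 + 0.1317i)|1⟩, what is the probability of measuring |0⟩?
0.952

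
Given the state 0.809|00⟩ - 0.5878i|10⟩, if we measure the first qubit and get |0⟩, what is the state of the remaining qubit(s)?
|0⟩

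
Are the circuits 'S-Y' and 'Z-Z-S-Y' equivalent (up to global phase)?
Yes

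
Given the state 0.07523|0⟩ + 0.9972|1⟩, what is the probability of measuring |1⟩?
0.9944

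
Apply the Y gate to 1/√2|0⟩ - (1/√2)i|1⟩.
-1/√2|0⟩ + (1/√2)i|1⟩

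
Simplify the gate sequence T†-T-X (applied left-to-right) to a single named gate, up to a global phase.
X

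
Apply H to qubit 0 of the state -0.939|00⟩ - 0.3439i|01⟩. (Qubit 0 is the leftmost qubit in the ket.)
-0.664|00⟩ - 0.2432i|01⟩ - 0.664|10⟩ - 0.2432i|11⟩

H on qubit 0 mixes each pair of kets that differ only in qubit 0: amplitudes (a, b) of (|…0…⟩, |…1…⟩) become ((a + b)/√2, (a − b)/√2). Kets absent from the input have amplitude 0.
(|00⟩, |10⟩): (a, b) = (-0.939, 0) → (-0.664, -0.664)
(|01⟩, |11⟩): (a, b) = (-0.3439i, 0) → (-0.2432i, -0.2432i)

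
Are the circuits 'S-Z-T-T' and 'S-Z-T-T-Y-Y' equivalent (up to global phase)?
Yes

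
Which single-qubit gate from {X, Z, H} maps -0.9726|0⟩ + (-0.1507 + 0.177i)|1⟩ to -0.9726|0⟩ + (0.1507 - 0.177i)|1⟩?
Z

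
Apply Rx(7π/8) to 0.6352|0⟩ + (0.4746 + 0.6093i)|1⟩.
(0.7215 - 0.4655i)|0⟩ + (0.09259 - 0.5041i)|1⟩

Rx(7π/8) = [[cos(θ/2), −i·sin(θ/2)], [−i·sin(θ/2), cos(θ/2)]]; θ = 7π/8, cos(θ/2) ≈ 0.19509, sin(θ/2) ≈ 0.980785.
With a = amp(|0⟩) = 0.6352 and b = amp(|1⟩) = (0.4746 + 0.6093i):
new amp(|0⟩) = (0.19509)·a + (-0.980785i)·b = (0.7215 - 0.4655i)
new amp(|1⟩) = (-0.980785i)·a + (0.19509)·b = (0.09259 - 0.5041i)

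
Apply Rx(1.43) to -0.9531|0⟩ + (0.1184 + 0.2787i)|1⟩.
(-0.537 - 0.07763i)|0⟩ + (0.0894 + 0.8353i)|1⟩

Rx(1.43) = [[cos(θ/2), −i·sin(θ/2)], [−i·sin(θ/2), cos(θ/2)]]; θ = 1.43, cos(θ/2) ≈ 0.755093, sin(θ/2) ≈ 0.655617.
With a = amp(|0⟩) = -0.9531 and b = amp(|1⟩) = (0.1184 + 0.2787i):
new amp(|0⟩) = (0.755093)·a + (-0.655617i)·b = (-0.537 - 0.07763i)
new amp(|1⟩) = (-0.655617i)·a + (0.755093)·b = (0.0894 + 0.8353i)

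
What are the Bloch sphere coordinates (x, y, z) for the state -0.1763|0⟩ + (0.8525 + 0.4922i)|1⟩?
(-0.3006, -0.1735, -0.9379)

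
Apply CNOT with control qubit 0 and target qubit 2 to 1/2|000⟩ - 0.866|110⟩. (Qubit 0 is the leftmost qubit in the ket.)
1/2|000⟩ - 0.866|111⟩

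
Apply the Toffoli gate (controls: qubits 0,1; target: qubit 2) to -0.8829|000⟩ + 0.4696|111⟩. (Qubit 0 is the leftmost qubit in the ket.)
-0.8829|000⟩ + 0.4696|110⟩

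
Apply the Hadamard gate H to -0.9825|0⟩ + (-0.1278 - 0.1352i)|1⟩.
(-0.7851 - 0.0956i)|0⟩ + (-0.6044 + 0.0956i)|1⟩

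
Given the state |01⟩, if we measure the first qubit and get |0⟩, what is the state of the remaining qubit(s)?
|1⟩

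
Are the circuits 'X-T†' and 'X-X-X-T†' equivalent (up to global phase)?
Yes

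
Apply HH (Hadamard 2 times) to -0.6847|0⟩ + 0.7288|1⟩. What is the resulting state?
-0.6847|0⟩ + 0.7288|1⟩

H² = I, so an even number of Hadamards cancels: H^2 = I and the state is unchanged.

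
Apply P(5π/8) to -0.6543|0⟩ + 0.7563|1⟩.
-0.6543|0⟩ + (-0.2894 + 0.6987i)|1⟩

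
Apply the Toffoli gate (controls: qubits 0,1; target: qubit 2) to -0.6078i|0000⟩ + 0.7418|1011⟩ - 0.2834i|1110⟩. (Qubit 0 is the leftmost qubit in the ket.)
-0.6078i|0000⟩ + 0.7418|1011⟩ - 0.2834i|1100⟩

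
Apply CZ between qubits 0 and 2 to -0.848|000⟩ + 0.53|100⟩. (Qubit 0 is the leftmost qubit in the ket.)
-0.848|000⟩ + 0.53|100⟩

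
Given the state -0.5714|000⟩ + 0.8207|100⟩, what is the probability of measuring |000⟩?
0.3265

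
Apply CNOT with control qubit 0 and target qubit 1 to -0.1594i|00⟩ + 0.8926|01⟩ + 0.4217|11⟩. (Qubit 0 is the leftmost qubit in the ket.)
-0.1594i|00⟩ + 0.8926|01⟩ + 0.4217|10⟩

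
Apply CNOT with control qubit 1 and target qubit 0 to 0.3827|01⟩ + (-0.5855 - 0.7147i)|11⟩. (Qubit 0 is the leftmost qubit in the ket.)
(-0.5855 - 0.7147i)|01⟩ + 0.3827|11⟩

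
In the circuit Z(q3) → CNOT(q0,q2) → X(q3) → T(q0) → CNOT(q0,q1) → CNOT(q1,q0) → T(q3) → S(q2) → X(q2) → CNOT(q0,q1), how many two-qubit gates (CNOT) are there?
4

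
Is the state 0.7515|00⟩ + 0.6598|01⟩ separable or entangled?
Separable

Writing the state as a|00⟩ + b|01⟩ + c|10⟩ + d|11⟩, it is a product state iff ad − bc = 0.
Here (a, b, c, d) = (0.7515, 0.6598, 0, 0): ad − bc = (0.7515)(0) − (0.6598)(0) = 0, so the state is separable.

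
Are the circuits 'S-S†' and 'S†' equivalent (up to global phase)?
No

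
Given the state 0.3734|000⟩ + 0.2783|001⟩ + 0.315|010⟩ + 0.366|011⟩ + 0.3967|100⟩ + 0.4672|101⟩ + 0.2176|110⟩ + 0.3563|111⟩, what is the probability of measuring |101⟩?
0.2183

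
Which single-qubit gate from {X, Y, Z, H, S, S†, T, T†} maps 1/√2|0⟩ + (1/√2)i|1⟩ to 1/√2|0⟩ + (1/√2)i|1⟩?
Y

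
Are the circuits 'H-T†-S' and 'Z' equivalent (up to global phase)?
No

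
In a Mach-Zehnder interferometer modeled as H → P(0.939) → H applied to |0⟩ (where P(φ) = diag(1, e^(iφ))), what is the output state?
(0.7953 + 0.4035i)|0⟩ + (0.2047 - 0.4035i)|1⟩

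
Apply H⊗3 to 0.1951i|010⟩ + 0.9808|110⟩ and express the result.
(0.3468 + 0.06898i)|000⟩ + (0.3468 + 0.06898i)|001⟩ + (-0.3468 - 0.06898i)|010⟩ + (-0.3468 - 0.06898i)|011⟩ + (-0.3468 + 0.06898i)|100⟩ + (-0.3468 + 0.06898i)|101⟩ + (0.3468 - 0.06898i)|110⟩ + (0.3468 - 0.06898i)|111⟩

H⊗3 gives amp(|y⟩) = (1/2√2) Σ_x (−1)^(x·y) amp(|x⟩), where x·y is the number of positions in which both x and y have a 1.
|000⟩: (0.1951i + 0.9808)/(2√2) = (0.3468 + 0.06898i)
|001⟩: (0.1951i + 0.9808)/(2√2) = (0.3468 + 0.06898i)
|010⟩: (-0.1951i - 0.9808)/(2√2) = (-0.3468 - 0.06898i)
|011⟩: (-0.1951i - 0.9808)/(2√2) = (-0.3468 - 0.06898i)
|100⟩: (0.1951i - 0.9808)/(2√2) = (-0.3468 + 0.06898i)
|101⟩: (0.1951i - 0.9808)/(2√2) = (-0.3468 + 0.06898i)
|110⟩: (-0.1951i + 0.9808)/(2√2) = (0.3468 - 0.06898i)
|111⟩: (-0.1951i + 0.9808)/(2√2) = (0.3468 - 0.06898i)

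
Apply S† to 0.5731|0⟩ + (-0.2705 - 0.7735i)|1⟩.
0.5731|0⟩ + (-0.7735 + 0.2705i)|1⟩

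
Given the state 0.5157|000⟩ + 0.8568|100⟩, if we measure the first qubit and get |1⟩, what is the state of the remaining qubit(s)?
|00⟩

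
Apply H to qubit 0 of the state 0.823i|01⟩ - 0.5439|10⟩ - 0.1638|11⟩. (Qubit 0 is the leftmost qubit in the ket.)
-0.3846|00⟩ + (-0.1158 + 0.5819i)|01⟩ + 0.3846|10⟩ + (0.1158 + 0.5819i)|11⟩

H on qubit 0 mixes each pair of kets that differ only in qubit 0: amplitudes (a, b) of (|…0…⟩, |…1…⟩) become ((a + b)/√2, (a − b)/√2). Kets absent from the input have amplitude 0.
(|00⟩, |10⟩): (a, b) = (0, -0.5439) → (-0.3846, 0.3846)
(|01⟩, |11⟩): (a, b) = (0.823i, -0.1638) → ((-0.1158 + 0.5819i), (0.1158 + 0.5819i))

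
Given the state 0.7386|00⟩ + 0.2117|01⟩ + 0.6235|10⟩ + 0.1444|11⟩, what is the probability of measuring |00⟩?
0.5455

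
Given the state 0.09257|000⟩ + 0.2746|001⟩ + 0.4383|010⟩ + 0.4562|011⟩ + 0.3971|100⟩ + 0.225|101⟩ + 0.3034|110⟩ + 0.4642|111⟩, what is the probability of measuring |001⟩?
0.07541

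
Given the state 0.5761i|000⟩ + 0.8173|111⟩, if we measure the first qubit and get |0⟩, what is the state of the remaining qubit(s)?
i|00⟩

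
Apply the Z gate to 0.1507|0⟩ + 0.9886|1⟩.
0.1507|0⟩ - 0.9886|1⟩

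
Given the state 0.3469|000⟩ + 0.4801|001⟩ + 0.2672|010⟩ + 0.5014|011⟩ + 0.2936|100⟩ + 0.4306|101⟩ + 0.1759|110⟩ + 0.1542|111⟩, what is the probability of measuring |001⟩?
0.2305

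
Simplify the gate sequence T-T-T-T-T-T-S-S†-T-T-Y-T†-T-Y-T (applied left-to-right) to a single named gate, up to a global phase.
T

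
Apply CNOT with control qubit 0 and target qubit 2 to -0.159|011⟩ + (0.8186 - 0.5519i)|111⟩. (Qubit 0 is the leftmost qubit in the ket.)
-0.159|011⟩ + (0.8186 - 0.5519i)|110⟩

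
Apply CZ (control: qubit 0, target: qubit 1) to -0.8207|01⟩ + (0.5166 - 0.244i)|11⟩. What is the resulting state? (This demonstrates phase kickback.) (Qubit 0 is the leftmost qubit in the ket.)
-0.8207|01⟩ + (-0.5166 + 0.244i)|11⟩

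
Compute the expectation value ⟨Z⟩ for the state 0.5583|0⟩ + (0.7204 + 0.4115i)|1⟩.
-0.3766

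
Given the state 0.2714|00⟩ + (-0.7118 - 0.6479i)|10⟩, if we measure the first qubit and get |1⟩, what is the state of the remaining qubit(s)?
(-0.7395 - 0.6731i)|0⟩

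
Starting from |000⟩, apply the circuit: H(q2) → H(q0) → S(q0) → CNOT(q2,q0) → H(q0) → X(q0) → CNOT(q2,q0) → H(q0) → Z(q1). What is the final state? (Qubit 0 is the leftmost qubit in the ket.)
1/2|000⟩ + (1/2)i|001⟩ - (1/2)i|100⟩ + 1/2|101⟩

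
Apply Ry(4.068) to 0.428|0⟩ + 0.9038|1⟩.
-0.9998|0⟩ - 0.02093|1⟩

Ry(4.068) = [[cos(θ/2), −sin(θ/2)], [sin(θ/2), cos(θ/2)]]; θ = 4.068, cos(θ/2) ≈ -0.446816, sin(θ/2) ≈ 0.894626.
With a = amp(|0⟩) = 0.428 and b = amp(|1⟩) = 0.9038:
new amp(|0⟩) = (-0.446816)·a + (-0.894626)·b = -0.9998
new amp(|1⟩) = (0.894626)·a + (-0.446816)·b = -0.02093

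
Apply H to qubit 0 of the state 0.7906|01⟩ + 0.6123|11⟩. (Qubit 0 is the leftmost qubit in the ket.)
0.992|01⟩ + 0.1261|11⟩

H on qubit 0 mixes each pair of kets that differ only in qubit 0: amplitudes (a, b) of (|…0…⟩, |…1…⟩) become ((a + b)/√2, (a − b)/√2). Kets absent from the input have amplitude 0.
(|01⟩, |11⟩): (a, b) = (0.7906, 0.6123) → (0.992, 0.1261)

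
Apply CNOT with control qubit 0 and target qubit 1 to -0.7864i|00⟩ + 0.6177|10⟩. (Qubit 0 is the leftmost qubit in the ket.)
-0.7864i|00⟩ + 0.6177|11⟩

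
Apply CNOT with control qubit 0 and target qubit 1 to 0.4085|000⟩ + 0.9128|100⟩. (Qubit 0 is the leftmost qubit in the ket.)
0.4085|000⟩ + 0.9128|110⟩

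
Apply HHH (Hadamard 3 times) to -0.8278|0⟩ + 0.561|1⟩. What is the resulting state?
-0.1887|0⟩ - 0.982|1⟩

H² = I, so H^3 = H: a single Hadamard. With (a, b) = (-0.8278, 0.561), H gives ((a + b)/√2, (a − b)/√2) = (-0.1887, -0.982).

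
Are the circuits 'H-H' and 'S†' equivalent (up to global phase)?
No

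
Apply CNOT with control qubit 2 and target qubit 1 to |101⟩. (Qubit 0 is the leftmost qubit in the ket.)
|111⟩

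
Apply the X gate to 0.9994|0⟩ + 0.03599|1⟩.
0.03599|0⟩ + 0.9994|1⟩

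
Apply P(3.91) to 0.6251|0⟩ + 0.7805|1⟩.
0.6251|0⟩ + (-0.5612 - 0.5424i)|1⟩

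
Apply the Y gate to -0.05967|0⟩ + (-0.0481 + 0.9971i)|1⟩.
(0.9971 + 0.0481i)|0⟩ - 0.05967i|1⟩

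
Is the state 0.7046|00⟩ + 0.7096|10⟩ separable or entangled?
Separable

Writing the state as a|00⟩ + b|01⟩ + c|10⟩ + d|11⟩, it is a product state iff ad − bc = 0.
Here (a, b, c, d) = (0.7046, 0, 0.7096, 0): ad − bc = (0.7046)(0) − (0)(0.7096) = 0, so the state is separable.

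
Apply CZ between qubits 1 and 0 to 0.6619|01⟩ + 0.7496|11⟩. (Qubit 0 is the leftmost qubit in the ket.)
0.6619|01⟩ - 0.7496|11⟩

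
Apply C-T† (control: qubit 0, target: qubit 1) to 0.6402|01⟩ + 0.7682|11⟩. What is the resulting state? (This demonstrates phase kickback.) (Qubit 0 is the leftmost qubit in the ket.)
0.6402|01⟩ + (0.5432 - 0.5432i)|11⟩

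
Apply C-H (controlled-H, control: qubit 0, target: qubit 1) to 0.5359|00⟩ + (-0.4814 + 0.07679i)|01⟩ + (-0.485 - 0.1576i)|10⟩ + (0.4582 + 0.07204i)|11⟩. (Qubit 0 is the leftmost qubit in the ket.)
0.5359|00⟩ + (-0.4814 + 0.07679i)|01⟩ + (-0.01895 - 0.0605i)|10⟩ + (-0.6669 - 0.1624i)|11⟩

C-H leaves the control-|0⟩ kets |00⟩, |01⟩ unchanged and applies H to qubit 1 on the control-|1⟩ pair (|10⟩, |11⟩).
H = [[1/√2, 1/√2], [1/√2, -1/√2]].
With a = amp(|10⟩) = (-0.485 - 0.1576i) and b = amp(|11⟩) = (0.4582 + 0.07204i):
new amp(|10⟩) = (1/√2)·a + (1/√2)·b = (-0.01895 - 0.0605i)
new amp(|11⟩) = (1/√2)·a + (-1/√2)·b = (-0.6669 - 0.1624i)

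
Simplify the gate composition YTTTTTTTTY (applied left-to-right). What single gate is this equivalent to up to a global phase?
I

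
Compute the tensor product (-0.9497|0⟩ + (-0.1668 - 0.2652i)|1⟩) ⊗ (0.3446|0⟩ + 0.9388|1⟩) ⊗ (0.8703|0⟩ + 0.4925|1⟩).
-0.2848|000⟩ - 0.1612|001⟩ - 0.7759|010⟩ - 0.4391|011⟩ + (-0.05002 - 0.07953i)|100⟩ + (-0.02831 - 0.04501i)|101⟩ + (-0.1363 - 0.2167i)|110⟩ + (-0.07712 - 0.1226i)|111⟩

amp(|b₁b₂…⟩) = product of the factor amplitudes for bits b₁, b₂, …; only kets whose every factor amplitude is nonzero survive.
|000⟩: (-0.9497)(0.3446)(0.8703) = -0.2848
|001⟩: (-0.9497)(0.3446)(0.4925) = -0.1612
|010⟩: (-0.9497)(0.9388)(0.8703) = -0.7759
|011⟩: (-0.9497)(0.9388)(0.4925) = -0.4391
|100⟩: (-0.1668 - 0.2652i)(0.3446)(0.8703) = (-0.05002 - 0.07953i)
|101⟩: (-0.1668 - 0.2652i)(0.3446)(0.4925) = (-0.02831 - 0.04501i)
|110⟩: (-0.1668 - 0.2652i)(0.9388)(0.8703) = (-0.1363 - 0.2167i)
|111⟩: (-0.1668 - 0.2652i)(0.9388)(0.4925) = (-0.07712 - 0.1226i)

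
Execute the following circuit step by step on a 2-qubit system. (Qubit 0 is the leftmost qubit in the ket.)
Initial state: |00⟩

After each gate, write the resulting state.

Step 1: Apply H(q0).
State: 1/√2|00⟩ + 1/√2|10⟩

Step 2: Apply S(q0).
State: 1/√2|00⟩ + (1/√2)i|10⟩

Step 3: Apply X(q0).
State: (1/√2)i|00⟩ + 1/√2|10⟩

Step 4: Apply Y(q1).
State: -1/√2|01⟩ + (1/√2)i|11⟩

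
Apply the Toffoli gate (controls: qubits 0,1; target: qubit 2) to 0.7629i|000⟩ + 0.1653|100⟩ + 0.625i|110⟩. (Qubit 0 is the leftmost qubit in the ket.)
0.7629i|000⟩ + 0.1653|100⟩ + 0.625i|111⟩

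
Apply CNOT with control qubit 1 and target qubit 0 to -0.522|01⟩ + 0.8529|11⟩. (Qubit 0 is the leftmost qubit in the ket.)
0.8529|01⟩ - 0.522|11⟩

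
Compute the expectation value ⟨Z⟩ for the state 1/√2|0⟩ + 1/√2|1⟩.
0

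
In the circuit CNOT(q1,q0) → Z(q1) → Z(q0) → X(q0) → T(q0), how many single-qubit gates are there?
4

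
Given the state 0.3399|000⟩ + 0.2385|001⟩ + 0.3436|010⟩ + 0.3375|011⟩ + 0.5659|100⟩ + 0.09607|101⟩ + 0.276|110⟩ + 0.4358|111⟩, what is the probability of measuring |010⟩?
0.1181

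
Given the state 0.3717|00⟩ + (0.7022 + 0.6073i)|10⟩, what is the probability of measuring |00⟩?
0.1382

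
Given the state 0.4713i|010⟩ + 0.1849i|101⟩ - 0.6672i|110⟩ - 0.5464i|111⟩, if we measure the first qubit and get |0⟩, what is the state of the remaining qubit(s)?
i|10⟩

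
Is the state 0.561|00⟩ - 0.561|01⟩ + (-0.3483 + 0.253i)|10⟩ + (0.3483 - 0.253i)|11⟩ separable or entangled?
Separable

Writing the state as a|00⟩ + b|01⟩ + c|10⟩ + d|11⟩, it is a product state iff ad − bc = 0.
Here (a, b, c, d) = (0.561, -0.561, (-0.3483 + 0.253i), (0.3483 - 0.253i)): ad − bc = (0.561)(0.3483 - 0.253i) − (-0.561)(-0.3483 + 0.253i) = 0, so the state is separable.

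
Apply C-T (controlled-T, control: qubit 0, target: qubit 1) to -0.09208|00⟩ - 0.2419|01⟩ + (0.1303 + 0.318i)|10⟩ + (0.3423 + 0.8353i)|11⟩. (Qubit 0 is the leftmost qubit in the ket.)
-0.09208|00⟩ - 0.2419|01⟩ + (0.1303 + 0.318i)|10⟩ + (-0.3486 + 0.8327i)|11⟩

C-T leaves the control-|0⟩ kets |00⟩, |01⟩ unchanged and applies T to qubit 1 on the control-|1⟩ pair (|10⟩, |11⟩).
T = [[1, 0], [0, (1/√2 + (1/√2)i)]].
With a = amp(|10⟩) = (0.1303 + 0.318i) and b = amp(|11⟩) = (0.3423 + 0.8353i):
new amp(|10⟩) = (1)·a = (0.1303 + 0.318i)
new amp(|11⟩) = (1/√2 + (1/√2)i)·b = (-0.3486 + 0.8327i)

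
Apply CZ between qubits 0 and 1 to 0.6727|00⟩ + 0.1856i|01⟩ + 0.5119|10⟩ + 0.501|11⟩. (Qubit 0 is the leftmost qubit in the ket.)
0.6727|00⟩ + 0.1856i|01⟩ + 0.5119|10⟩ - 0.501|11⟩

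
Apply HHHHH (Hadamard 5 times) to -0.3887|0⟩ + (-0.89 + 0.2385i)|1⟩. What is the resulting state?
(-0.9042 + 0.1686i)|0⟩ + (0.3545 - 0.1686i)|1⟩

H² = I, so H^5 = H: a single Hadamard. With (a, b) = (-0.3887, (-0.89 + 0.2385i)), H gives ((a + b)/√2, (a − b)/√2) = ((-0.9042 + 0.1686i), (0.3545 - 0.1686i)).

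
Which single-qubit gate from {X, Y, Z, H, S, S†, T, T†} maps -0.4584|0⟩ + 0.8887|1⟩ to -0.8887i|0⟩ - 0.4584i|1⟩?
Y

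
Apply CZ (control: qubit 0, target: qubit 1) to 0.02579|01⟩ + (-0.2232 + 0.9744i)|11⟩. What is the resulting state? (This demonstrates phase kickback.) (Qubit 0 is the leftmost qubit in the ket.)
0.02579|01⟩ + (0.2232 - 0.9744i)|11⟩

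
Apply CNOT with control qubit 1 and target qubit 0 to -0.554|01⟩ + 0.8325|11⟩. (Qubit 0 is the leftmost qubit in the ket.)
0.8325|01⟩ - 0.554|11⟩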